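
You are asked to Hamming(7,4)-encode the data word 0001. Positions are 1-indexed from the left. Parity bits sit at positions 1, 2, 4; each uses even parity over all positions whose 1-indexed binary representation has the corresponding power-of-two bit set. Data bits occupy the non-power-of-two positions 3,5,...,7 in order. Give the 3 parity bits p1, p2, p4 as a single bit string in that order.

Place data bits at non-power-of-two positions: b3=0, b5=0, b6=0, b7=1.
p1 = XOR of data positions {3,5,7} = 0⊕0⊕1 = 1
p2 = XOR of data positions {3,6,7} = 0⊕0⊕1 = 1
p4 = XOR of data positions {5,6,7} = 0⊕0⊕1 = 1
Parity bits p1,p2,p4 = 111

111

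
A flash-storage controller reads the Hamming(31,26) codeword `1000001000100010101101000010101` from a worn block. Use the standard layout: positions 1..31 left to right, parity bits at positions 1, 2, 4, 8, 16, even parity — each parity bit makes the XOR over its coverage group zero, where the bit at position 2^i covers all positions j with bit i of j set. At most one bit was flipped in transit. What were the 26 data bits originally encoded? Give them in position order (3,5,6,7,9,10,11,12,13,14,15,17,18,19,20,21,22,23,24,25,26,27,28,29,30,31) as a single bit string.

00010010001101101000000101

s1: b1⊕b3⊕b5⊕b7⊕b9⊕b11⊕b13⊕b15⊕b17⊕b19⊕b21⊕b23⊕b25⊕b27⊕b29⊕b31 = 1⊕0⊕0⊕1⊕0⊕1⊕0⊕1⊕1⊕1⊕0⊕0⊕0⊕1⊕1⊕1 = 1
s2: b2⊕b3⊕b6⊕b7⊕b10⊕b11⊕b14⊕b15⊕b18⊕b19⊕b22⊕b23⊕b26⊕b27⊕b30⊕b31 = 0⊕0⊕0⊕1⊕0⊕1⊕0⊕1⊕0⊕1⊕1⊕0⊕0⊕1⊕0⊕1 = 1
s4: b4⊕b5⊕b6⊕b7⊕b12⊕b13⊕b14⊕b15⊕b20⊕b21⊕b22⊕b23⊕b28⊕b29⊕b30⊕b31 = 0⊕0⊕0⊕1⊕0⊕0⊕0⊕1⊕1⊕0⊕1⊕0⊕0⊕1⊕0⊕1 = 0
s8: b8⊕b9⊕b10⊕b11⊕b12⊕b13⊕b14⊕b15⊕b24⊕b25⊕b26⊕b27⊕b28⊕b29⊕b30⊕b31 = 0⊕0⊕0⊕1⊕0⊕0⊕0⊕1⊕0⊕0⊕0⊕1⊕0⊕1⊕0⊕1 = 1
s16: b16⊕b17⊕b18⊕b19⊕b20⊕b21⊕b22⊕b23⊕b24⊕b25⊕b26⊕b27⊕b28⊕b29⊕b30⊕b31 = 0⊕1⊕0⊕1⊕1⊕0⊕1⊕0⊕0⊕0⊕0⊕1⊕0⊕1⊕0⊕1 = 1
Syndrome (s16...s1) = 11011 → position 27.
Flip bit 27: corrected codeword = 1000001000100010101101000000101
Data bits at positions 3,5,6,7,9,10,11,12,13,14,15,17,18,19,20,21,22,23,24,25,26,27,28,29,30,31: 00010010001101101000000101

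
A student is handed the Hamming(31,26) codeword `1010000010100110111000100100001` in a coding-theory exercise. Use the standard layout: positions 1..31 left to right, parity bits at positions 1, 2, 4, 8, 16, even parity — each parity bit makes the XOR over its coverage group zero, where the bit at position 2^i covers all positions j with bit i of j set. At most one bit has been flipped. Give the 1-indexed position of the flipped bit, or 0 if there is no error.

3

s1: b1⊕b3⊕b5⊕b7⊕b9⊕b11⊕b13⊕b15⊕b17⊕b19⊕b21⊕b23⊕b25⊕b27⊕b29⊕b31 = 1⊕1⊕0⊕0⊕1⊕1⊕0⊕1⊕1⊕1⊕0⊕1⊕0⊕0⊕0⊕1 = 1
s2: b2⊕b3⊕b6⊕b7⊕b10⊕b11⊕b14⊕b15⊕b18⊕b19⊕b22⊕b23⊕b26⊕b27⊕b30⊕b31 = 0⊕1⊕0⊕0⊕0⊕1⊕1⊕1⊕1⊕1⊕0⊕1⊕1⊕0⊕0⊕1 = 1
s4: b4⊕b5⊕b6⊕b7⊕b12⊕b13⊕b14⊕b15⊕b20⊕b21⊕b22⊕b23⊕b28⊕b29⊕b30⊕b31 = 0⊕0⊕0⊕0⊕0⊕0⊕1⊕1⊕0⊕0⊕0⊕1⊕0⊕0⊕0⊕1 = 0
s8: b8⊕b9⊕b10⊕b11⊕b12⊕b13⊕b14⊕b15⊕b24⊕b25⊕b26⊕b27⊕b28⊕b29⊕b30⊕b31 = 0⊕1⊕0⊕1⊕0⊕0⊕1⊕1⊕0⊕0⊕1⊕0⊕0⊕0⊕0⊕1 = 0
s16: b16⊕b17⊕b18⊕b19⊕b20⊕b21⊕b22⊕b23⊕b24⊕b25⊕b26⊕b27⊕b28⊕b29⊕b30⊕b31 = 0⊕1⊕1⊕1⊕0⊕0⊕0⊕1⊕0⊕0⊕1⊕0⊕0⊕0⊕0⊕1 = 0
Syndrome (s16...s1) = 00011 → position 3.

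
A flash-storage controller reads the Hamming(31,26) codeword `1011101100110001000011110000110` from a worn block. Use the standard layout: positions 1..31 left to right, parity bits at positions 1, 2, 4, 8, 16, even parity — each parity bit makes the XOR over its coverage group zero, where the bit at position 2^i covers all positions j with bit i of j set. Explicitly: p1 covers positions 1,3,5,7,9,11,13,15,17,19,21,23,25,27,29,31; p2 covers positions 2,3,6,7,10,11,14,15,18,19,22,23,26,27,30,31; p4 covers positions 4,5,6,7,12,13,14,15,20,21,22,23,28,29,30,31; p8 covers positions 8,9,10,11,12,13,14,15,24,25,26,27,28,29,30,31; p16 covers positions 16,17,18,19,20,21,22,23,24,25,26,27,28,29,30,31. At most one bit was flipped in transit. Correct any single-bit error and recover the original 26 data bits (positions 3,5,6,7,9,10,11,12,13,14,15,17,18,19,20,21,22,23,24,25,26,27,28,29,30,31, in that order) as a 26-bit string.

11010011000000111110000110

s1: b1⊕b3⊕b5⊕b7⊕b9⊕b11⊕b13⊕b15⊕b17⊕b19⊕b21⊕b23⊕b25⊕b27⊕b29⊕b31 = 1⊕1⊕1⊕1⊕0⊕1⊕0⊕0⊕0⊕0⊕1⊕1⊕0⊕0⊕1⊕0 = 0
s2: b2⊕b3⊕b6⊕b7⊕b10⊕b11⊕b14⊕b15⊕b18⊕b19⊕b22⊕b23⊕b26⊕b27⊕b30⊕b31 = 0⊕1⊕0⊕1⊕0⊕1⊕0⊕0⊕0⊕0⊕1⊕1⊕0⊕0⊕1⊕0 = 0
s4: b4⊕b5⊕b6⊕b7⊕b12⊕b13⊕b14⊕b15⊕b20⊕b21⊕b22⊕b23⊕b28⊕b29⊕b30⊕b31 = 1⊕1⊕0⊕1⊕1⊕0⊕0⊕0⊕0⊕1⊕1⊕1⊕0⊕1⊕1⊕0 = 1
s8: b8⊕b9⊕b10⊕b11⊕b12⊕b13⊕b14⊕b15⊕b24⊕b25⊕b26⊕b27⊕b28⊕b29⊕b30⊕b31 = 1⊕0⊕0⊕1⊕1⊕0⊕0⊕0⊕1⊕0⊕0⊕0⊕0⊕1⊕1⊕0 = 0
s16: b16⊕b17⊕b18⊕b19⊕b20⊕b21⊕b22⊕b23⊕b24⊕b25⊕b26⊕b27⊕b28⊕b29⊕b30⊕b31 = 1⊕0⊕0⊕0⊕0⊕1⊕1⊕1⊕1⊕0⊕0⊕0⊕0⊕1⊕1⊕0 = 1
Syndrome (s16...s1) = 10100 → position 20.
Flip bit 20: corrected codeword = 1011101100110001000111110000110
Data bits at positions 3,5,6,7,9,10,11,12,13,14,15,17,18,19,20,21,22,23,24,25,26,27,28,29,30,31: 11010011000000111110000110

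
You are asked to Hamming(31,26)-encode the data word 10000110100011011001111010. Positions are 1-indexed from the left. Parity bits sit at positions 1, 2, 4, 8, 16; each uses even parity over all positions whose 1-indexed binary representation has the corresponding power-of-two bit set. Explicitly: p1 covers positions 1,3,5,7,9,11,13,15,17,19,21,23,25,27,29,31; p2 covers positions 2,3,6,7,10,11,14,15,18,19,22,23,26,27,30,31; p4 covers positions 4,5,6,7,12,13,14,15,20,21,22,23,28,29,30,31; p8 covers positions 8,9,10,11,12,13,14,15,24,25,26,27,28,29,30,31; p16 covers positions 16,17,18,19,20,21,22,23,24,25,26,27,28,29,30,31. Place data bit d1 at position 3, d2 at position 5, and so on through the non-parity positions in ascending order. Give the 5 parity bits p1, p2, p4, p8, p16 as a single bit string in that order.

11101

Place data bits at non-power-of-two positions: b3=1, b5=0, b6=0, b7=0, b9=0, b10=1, b11=1, b12=0, b13=1, b14=0, b15=0, b17=0, b18=1, b19=1, b20=0, b21=1, b22=1, b23=0, b24=0, b25=1, b26=1, b27=1, b28=1, b29=0, b30=1, b31=0.
p1 = XOR of data positions {3,5,7,9,11,13,15,17,19,21,23,25,27,29,31} = 1⊕0⊕0⊕0⊕1⊕1⊕0⊕0⊕1⊕1⊕0⊕1⊕1⊕0⊕0 = 1
p2 = XOR of data positions {3,6,7,10,11,14,15,18,19,22,23,26,27,30,31} = 1⊕0⊕0⊕1⊕1⊕0⊕0⊕1⊕1⊕1⊕0⊕1⊕1⊕1⊕0 = 1
p4 = XOR of data positions {5,6,7,12,13,14,15,20,21,22,23,28,29,30,31} = 0⊕0⊕0⊕0⊕1⊕0⊕0⊕0⊕1⊕1⊕0⊕1⊕0⊕1⊕0 = 1
p8 = XOR of data positions {9,10,11,12,13,14,15,24,25,26,27,28,29,30,31} = 0⊕1⊕1⊕0⊕1⊕0⊕0⊕0⊕1⊕1⊕1⊕1⊕0⊕1⊕0 = 0
p16 = XOR of data positions {17,18,19,20,21,22,23,24,25,26,27,28,29,30,31} = 0⊕1⊕1⊕0⊕1⊕1⊕0⊕0⊕1⊕1⊕1⊕1⊕0⊕1⊕0 = 1
Parity bits p1,p2,p4,p8,p16 = 11101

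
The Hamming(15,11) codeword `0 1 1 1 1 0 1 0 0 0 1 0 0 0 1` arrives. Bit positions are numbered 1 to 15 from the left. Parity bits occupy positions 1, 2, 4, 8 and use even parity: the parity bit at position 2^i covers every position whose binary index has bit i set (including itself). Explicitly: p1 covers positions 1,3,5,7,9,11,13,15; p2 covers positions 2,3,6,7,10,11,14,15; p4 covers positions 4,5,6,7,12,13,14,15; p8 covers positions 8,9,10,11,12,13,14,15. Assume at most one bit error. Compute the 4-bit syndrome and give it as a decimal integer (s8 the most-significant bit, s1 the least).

3

s1: b1⊕b3⊕b5⊕b7⊕b9⊕b11⊕b13⊕b15 = 0⊕1⊕1⊕1⊕0⊕1⊕0⊕1 = 1
s2: b2⊕b3⊕b6⊕b7⊕b10⊕b11⊕b14⊕b15 = 1⊕1⊕0⊕1⊕0⊕1⊕0⊕1 = 1
s4: b4⊕b5⊕b6⊕b7⊕b12⊕b13⊕b14⊕b15 = 1⊕1⊕0⊕1⊕0⊕0⊕0⊕1 = 0
s8: b8⊕b9⊕b10⊕b11⊕b12⊕b13⊕b14⊕b15 = 0⊕0⊕0⊕1⊕0⊕0⊕0⊕1 = 0
Syndrome (s8...s1) = 0011 → position 3.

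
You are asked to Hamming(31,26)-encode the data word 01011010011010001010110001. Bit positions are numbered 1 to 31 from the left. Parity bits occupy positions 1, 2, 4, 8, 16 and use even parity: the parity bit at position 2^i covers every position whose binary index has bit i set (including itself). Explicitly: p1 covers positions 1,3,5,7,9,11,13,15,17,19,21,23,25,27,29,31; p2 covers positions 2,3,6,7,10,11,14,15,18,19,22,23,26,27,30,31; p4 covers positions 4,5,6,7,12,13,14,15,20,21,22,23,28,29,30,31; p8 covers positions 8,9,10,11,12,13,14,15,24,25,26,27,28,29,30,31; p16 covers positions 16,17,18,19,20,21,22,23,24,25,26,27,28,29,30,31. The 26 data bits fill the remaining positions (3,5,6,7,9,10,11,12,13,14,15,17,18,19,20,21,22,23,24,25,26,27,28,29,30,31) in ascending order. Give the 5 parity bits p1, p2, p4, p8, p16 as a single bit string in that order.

11000

Place data bits at non-power-of-two positions: b3=0, b5=1, b6=0, b7=1, b9=1, b10=0, b11=1, b12=0, b13=0, b14=1, b15=1, b17=0, b18=1, b19=0, b20=0, b21=0, b22=1, b23=0, b24=1, b25=0, b26=1, b27=1, b28=0, b29=0, b30=0, b31=1.
p1 = XOR of data positions {3,5,7,9,11,13,15,17,19,21,23,25,27,29,31} = 0⊕1⊕1⊕1⊕1⊕0⊕1⊕0⊕0⊕0⊕0⊕0⊕1⊕0⊕1 = 1
p2 = XOR of data positions {3,6,7,10,11,14,15,18,19,22,23,26,27,30,31} = 0⊕0⊕1⊕0⊕1⊕1⊕1⊕1⊕0⊕1⊕0⊕1⊕1⊕0⊕1 = 1
p4 = XOR of data positions {5,6,7,12,13,14,15,20,21,22,23,28,29,30,31} = 1⊕0⊕1⊕0⊕0⊕1⊕1⊕0⊕0⊕1⊕0⊕0⊕0⊕0⊕1 = 0
p8 = XOR of data positions {9,10,11,12,13,14,15,24,25,26,27,28,29,30,31} = 1⊕0⊕1⊕0⊕0⊕1⊕1⊕1⊕0⊕1⊕1⊕0⊕0⊕0⊕1 = 0
p16 = XOR of data positions {17,18,19,20,21,22,23,24,25,26,27,28,29,30,31} = 0⊕1⊕0⊕0⊕0⊕1⊕0⊕1⊕0⊕1⊕1⊕0⊕0⊕0⊕1 = 0
Parity bits p1,p2,p4,p8,p16 = 11000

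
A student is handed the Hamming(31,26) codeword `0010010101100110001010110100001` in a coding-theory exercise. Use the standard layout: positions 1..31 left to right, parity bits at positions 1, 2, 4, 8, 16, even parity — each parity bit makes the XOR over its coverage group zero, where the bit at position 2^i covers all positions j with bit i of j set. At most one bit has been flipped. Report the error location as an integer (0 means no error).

s1: b1⊕b3⊕b5⊕b7⊕b9⊕b11⊕b13⊕b15⊕b17⊕b19⊕b21⊕b23⊕b25⊕b27⊕b29⊕b31 = 0⊕1⊕0⊕0⊕0⊕1⊕0⊕1⊕0⊕1⊕1⊕1⊕0⊕0⊕0⊕1 = 1
s2: b2⊕b3⊕b6⊕b7⊕b10⊕b11⊕b14⊕b15⊕b18⊕b19⊕b22⊕b23⊕b26⊕b27⊕b30⊕b31 = 0⊕1⊕1⊕0⊕1⊕1⊕1⊕1⊕0⊕1⊕0⊕1⊕1⊕0⊕0⊕1 = 0
s4: b4⊕b5⊕b6⊕b7⊕b12⊕b13⊕b14⊕b15⊕b20⊕b21⊕b22⊕b23⊕b28⊕b29⊕b30⊕b31 = 0⊕0⊕1⊕0⊕0⊕0⊕1⊕1⊕0⊕1⊕0⊕1⊕0⊕0⊕0⊕1 = 0
s8: b8⊕b9⊕b10⊕b11⊕b12⊕b13⊕b14⊕b15⊕b24⊕b25⊕b26⊕b27⊕b28⊕b29⊕b30⊕b31 = 1⊕0⊕1⊕1⊕0⊕0⊕1⊕1⊕1⊕0⊕1⊕0⊕0⊕0⊕0⊕1 = 0
s16: b16⊕b17⊕b18⊕b19⊕b20⊕b21⊕b22⊕b23⊕b24⊕b25⊕b26⊕b27⊕b28⊕b29⊕b30⊕b31 = 0⊕0⊕0⊕1⊕0⊕1⊕0⊕1⊕1⊕0⊕1⊕0⊕0⊕0⊕0⊕1 = 0
Syndrome (s16...s1) = 00001 → position 1.

1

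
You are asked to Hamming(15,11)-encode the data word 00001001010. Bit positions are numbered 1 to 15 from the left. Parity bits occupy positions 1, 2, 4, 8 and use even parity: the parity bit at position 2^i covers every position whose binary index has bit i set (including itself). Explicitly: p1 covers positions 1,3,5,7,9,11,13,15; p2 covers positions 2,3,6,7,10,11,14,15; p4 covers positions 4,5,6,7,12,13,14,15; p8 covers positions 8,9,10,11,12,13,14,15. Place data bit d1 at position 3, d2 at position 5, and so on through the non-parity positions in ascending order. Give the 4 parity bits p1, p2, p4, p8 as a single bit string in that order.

Place data bits at non-power-of-two positions: b3=0, b5=0, b6=0, b7=0, b9=1, b10=0, b11=0, b12=1, b13=0, b14=1, b15=0.
p1 = XOR of data positions {3,5,7,9,11,13,15} = 0⊕0⊕0⊕1⊕0⊕0⊕0 = 1
p2 = XOR of data positions {3,6,7,10,11,14,15} = 0⊕0⊕0⊕0⊕0⊕1⊕0 = 1
p4 = XOR of data positions {5,6,7,12,13,14,15} = 0⊕0⊕0⊕1⊕0⊕1⊕0 = 0
p8 = XOR of data positions {9,10,11,12,13,14,15} = 1⊕0⊕0⊕1⊕0⊕1⊕0 = 1
Parity bits p1,p2,p4,p8 = 1101

1101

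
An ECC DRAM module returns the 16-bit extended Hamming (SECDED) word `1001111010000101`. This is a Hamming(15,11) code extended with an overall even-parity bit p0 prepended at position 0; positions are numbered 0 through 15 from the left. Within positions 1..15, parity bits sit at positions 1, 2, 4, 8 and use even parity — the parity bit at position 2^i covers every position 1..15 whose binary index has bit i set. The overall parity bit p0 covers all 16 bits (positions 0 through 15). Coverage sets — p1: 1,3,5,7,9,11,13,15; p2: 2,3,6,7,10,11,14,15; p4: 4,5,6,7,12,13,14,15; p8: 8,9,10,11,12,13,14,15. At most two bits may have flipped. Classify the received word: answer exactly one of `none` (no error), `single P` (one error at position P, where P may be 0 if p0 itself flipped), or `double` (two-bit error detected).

double

s1: b1⊕b3⊕b5⊕b7⊕b9⊕b11⊕b13⊕b15 = 0⊕1⊕1⊕0⊕0⊕0⊕1⊕1 = 0
s2: b2⊕b3⊕b6⊕b7⊕b10⊕b11⊕b14⊕b15 = 0⊕1⊕1⊕0⊕0⊕0⊕0⊕1 = 1
s4: b4⊕b5⊕b6⊕b7⊕b12⊕b13⊕b14⊕b15 = 1⊕1⊕1⊕0⊕0⊕1⊕0⊕1 = 1
s8: b8⊕b9⊕b10⊕b11⊕b12⊕b13⊕b14⊕b15 = 1⊕0⊕0⊕0⊕0⊕1⊕0⊕1 = 1
Syndrome (s8...s1) = 1110 → position 14.
Overall parity (XOR of all 16 bits, including p0): 1⊕0⊕0⊕1⊕1⊕1⊕1⊕0⊕1⊕0⊕0⊕0⊕0⊕1⊕0⊕1 = 0
Overall=0, syndrome position=14 → double-bit error detected (uncorrectable).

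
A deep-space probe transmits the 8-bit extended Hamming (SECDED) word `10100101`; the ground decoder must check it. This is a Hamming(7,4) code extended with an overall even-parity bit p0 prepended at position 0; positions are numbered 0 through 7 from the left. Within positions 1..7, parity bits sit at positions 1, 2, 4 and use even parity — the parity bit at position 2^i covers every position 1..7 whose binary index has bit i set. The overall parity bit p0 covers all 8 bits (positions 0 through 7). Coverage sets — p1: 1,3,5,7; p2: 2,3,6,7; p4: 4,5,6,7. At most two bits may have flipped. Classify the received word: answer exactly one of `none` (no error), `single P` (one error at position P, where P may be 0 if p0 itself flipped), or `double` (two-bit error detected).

s1: b1⊕b3⊕b5⊕b7 = 0⊕0⊕1⊕1 = 0
s2: b2⊕b3⊕b6⊕b7 = 1⊕0⊕0⊕1 = 0
s4: b4⊕b5⊕b6⊕b7 = 0⊕1⊕0⊕1 = 0
Syndrome (s4...s1) = 000 → position 0 (no error).
Overall parity (XOR of all 8 bits, including p0): 1⊕0⊕1⊕0⊕0⊕1⊕0⊕1 = 0
Overall=0, syndrome position=0 → no error.

none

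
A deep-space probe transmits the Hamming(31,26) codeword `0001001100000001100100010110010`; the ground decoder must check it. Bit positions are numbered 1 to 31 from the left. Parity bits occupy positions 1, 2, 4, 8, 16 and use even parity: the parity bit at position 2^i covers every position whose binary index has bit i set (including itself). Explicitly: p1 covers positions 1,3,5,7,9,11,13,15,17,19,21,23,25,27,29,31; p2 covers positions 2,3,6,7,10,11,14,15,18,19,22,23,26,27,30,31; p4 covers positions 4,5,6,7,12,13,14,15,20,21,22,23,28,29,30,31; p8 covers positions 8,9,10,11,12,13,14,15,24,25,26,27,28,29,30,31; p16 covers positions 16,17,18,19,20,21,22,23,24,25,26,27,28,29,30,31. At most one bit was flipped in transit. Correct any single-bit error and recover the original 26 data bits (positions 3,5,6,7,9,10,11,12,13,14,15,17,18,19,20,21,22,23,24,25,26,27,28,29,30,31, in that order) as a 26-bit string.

00010000000100100011110010

s1: b1⊕b3⊕b5⊕b7⊕b9⊕b11⊕b13⊕b15⊕b17⊕b19⊕b21⊕b23⊕b25⊕b27⊕b29⊕b31 = 0⊕0⊕0⊕1⊕0⊕0⊕0⊕0⊕1⊕0⊕0⊕0⊕0⊕1⊕0⊕0 = 1
s2: b2⊕b3⊕b6⊕b7⊕b10⊕b11⊕b14⊕b15⊕b18⊕b19⊕b22⊕b23⊕b26⊕b27⊕b30⊕b31 = 0⊕0⊕0⊕1⊕0⊕0⊕0⊕0⊕0⊕0⊕0⊕0⊕1⊕1⊕1⊕0 = 0
s4: b4⊕b5⊕b6⊕b7⊕b12⊕b13⊕b14⊕b15⊕b20⊕b21⊕b22⊕b23⊕b28⊕b29⊕b30⊕b31 = 1⊕0⊕0⊕1⊕0⊕0⊕0⊕0⊕1⊕0⊕0⊕0⊕0⊕0⊕1⊕0 = 0
s8: b8⊕b9⊕b10⊕b11⊕b12⊕b13⊕b14⊕b15⊕b24⊕b25⊕b26⊕b27⊕b28⊕b29⊕b30⊕b31 = 1⊕0⊕0⊕0⊕0⊕0⊕0⊕0⊕1⊕0⊕1⊕1⊕0⊕0⊕1⊕0 = 1
s16: b16⊕b17⊕b18⊕b19⊕b20⊕b21⊕b22⊕b23⊕b24⊕b25⊕b26⊕b27⊕b28⊕b29⊕b30⊕b31 = 1⊕1⊕0⊕0⊕1⊕0⊕0⊕0⊕1⊕0⊕1⊕1⊕0⊕0⊕1⊕0 = 1
Syndrome (s16...s1) = 11001 → position 25.
Flip bit 25: corrected codeword = 0001001100000001100100011110010
Data bits at positions 3,5,6,7,9,10,11,12,13,14,15,17,18,19,20,21,22,23,24,25,26,27,28,29,30,31: 00010000000100100011110010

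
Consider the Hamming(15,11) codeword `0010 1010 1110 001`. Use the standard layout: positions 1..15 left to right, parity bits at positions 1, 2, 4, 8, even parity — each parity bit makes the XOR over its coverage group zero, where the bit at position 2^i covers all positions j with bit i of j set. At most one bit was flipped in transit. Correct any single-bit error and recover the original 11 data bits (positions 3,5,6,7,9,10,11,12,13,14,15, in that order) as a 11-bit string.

s1: b1⊕b3⊕b5⊕b7⊕b9⊕b11⊕b13⊕b15 = 0⊕1⊕1⊕1⊕1⊕1⊕0⊕1 = 0
s2: b2⊕b3⊕b6⊕b7⊕b10⊕b11⊕b14⊕b15 = 0⊕1⊕0⊕1⊕1⊕1⊕0⊕1 = 1
s4: b4⊕b5⊕b6⊕b7⊕b12⊕b13⊕b14⊕b15 = 0⊕1⊕0⊕1⊕0⊕0⊕0⊕1 = 1
s8: b8⊕b9⊕b10⊕b11⊕b12⊕b13⊕b14⊕b15 = 0⊕1⊕1⊕1⊕0⊕0⊕0⊕1 = 0
Syndrome (s8...s1) = 0110 → position 6.
Flip bit 6: corrected codeword = 001011101110001
Data bits at positions 3,5,6,7,9,10,11,12,13,14,15: 11111110001

11111110001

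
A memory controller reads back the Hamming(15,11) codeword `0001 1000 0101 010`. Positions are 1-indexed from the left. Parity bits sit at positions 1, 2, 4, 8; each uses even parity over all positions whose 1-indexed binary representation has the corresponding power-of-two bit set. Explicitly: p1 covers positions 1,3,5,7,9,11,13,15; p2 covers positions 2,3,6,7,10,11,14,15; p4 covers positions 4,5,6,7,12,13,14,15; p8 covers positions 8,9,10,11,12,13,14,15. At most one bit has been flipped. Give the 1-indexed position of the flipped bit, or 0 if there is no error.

9

s1: b1⊕b3⊕b5⊕b7⊕b9⊕b11⊕b13⊕b15 = 0⊕0⊕1⊕0⊕0⊕0⊕0⊕0 = 1
s2: b2⊕b3⊕b6⊕b7⊕b10⊕b11⊕b14⊕b15 = 0⊕0⊕0⊕0⊕1⊕0⊕1⊕0 = 0
s4: b4⊕b5⊕b6⊕b7⊕b12⊕b13⊕b14⊕b15 = 1⊕1⊕0⊕0⊕1⊕0⊕1⊕0 = 0
s8: b8⊕b9⊕b10⊕b11⊕b12⊕b13⊕b14⊕b15 = 0⊕0⊕1⊕0⊕1⊕0⊕1⊕0 = 1
Syndrome (s8...s1) = 1001 → position 9.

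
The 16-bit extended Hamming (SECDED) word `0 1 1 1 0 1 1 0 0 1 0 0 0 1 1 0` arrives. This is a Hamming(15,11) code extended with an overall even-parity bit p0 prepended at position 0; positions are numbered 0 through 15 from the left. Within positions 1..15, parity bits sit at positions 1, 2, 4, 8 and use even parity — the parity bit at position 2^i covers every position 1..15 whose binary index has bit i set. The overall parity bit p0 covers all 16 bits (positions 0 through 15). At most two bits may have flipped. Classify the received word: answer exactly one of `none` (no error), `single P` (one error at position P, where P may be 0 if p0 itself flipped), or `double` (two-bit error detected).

s1: b1⊕b3⊕b5⊕b7⊕b9⊕b11⊕b13⊕b15 = 1⊕1⊕1⊕0⊕1⊕0⊕1⊕0 = 1
s2: b2⊕b3⊕b6⊕b7⊕b10⊕b11⊕b14⊕b15 = 1⊕1⊕1⊕0⊕0⊕0⊕1⊕0 = 0
s4: b4⊕b5⊕b6⊕b7⊕b12⊕b13⊕b14⊕b15 = 0⊕1⊕1⊕0⊕0⊕1⊕1⊕0 = 0
s8: b8⊕b9⊕b10⊕b11⊕b12⊕b13⊕b14⊕b15 = 0⊕1⊕0⊕0⊕0⊕1⊕1⊕0 = 1
Syndrome (s8...s1) = 1001 → position 9.
Overall parity (XOR of all 16 bits, including p0): 0⊕1⊕1⊕1⊕0⊕1⊕1⊕0⊕0⊕1⊕0⊕0⊕0⊕1⊕1⊕0 = 0
Overall=0, syndrome position=9 → double-bit error detected (uncorrectable).

double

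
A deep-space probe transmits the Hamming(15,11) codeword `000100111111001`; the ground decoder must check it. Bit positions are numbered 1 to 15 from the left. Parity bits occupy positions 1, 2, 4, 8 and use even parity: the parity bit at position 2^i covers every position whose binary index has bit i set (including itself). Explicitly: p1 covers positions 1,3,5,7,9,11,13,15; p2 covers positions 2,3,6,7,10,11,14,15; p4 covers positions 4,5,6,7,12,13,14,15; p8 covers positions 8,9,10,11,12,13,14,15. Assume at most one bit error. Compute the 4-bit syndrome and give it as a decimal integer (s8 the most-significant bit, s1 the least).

0

s1: b1⊕b3⊕b5⊕b7⊕b9⊕b11⊕b13⊕b15 = 0⊕0⊕0⊕1⊕1⊕1⊕0⊕1 = 0
s2: b2⊕b3⊕b6⊕b7⊕b10⊕b11⊕b14⊕b15 = 0⊕0⊕0⊕1⊕1⊕1⊕0⊕1 = 0
s4: b4⊕b5⊕b6⊕b7⊕b12⊕b13⊕b14⊕b15 = 1⊕0⊕0⊕1⊕1⊕0⊕0⊕1 = 0
s8: b8⊕b9⊕b10⊕b11⊕b12⊕b13⊕b14⊕b15 = 1⊕1⊕1⊕1⊕1⊕0⊕0⊕1 = 0
Syndrome (s8...s1) = 0000 → position 0 (no error).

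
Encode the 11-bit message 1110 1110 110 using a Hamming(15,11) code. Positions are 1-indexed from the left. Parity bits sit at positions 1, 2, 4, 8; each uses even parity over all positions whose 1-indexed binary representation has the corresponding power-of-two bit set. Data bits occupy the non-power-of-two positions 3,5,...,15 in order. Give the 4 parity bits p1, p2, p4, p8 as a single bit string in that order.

Place data bits at non-power-of-two positions: b3=1, b5=1, b6=1, b7=0, b9=1, b10=1, b11=1, b12=0, b13=1, b14=1, b15=0.
p1 = XOR of data positions {3,5,7,9,11,13,15} = 1⊕1⊕0⊕1⊕1⊕1⊕0 = 1
p2 = XOR of data positions {3,6,7,10,11,14,15} = 1⊕1⊕0⊕1⊕1⊕1⊕0 = 1
p4 = XOR of data positions {5,6,7,12,13,14,15} = 1⊕1⊕0⊕0⊕1⊕1⊕0 = 0
p8 = XOR of data positions {9,10,11,12,13,14,15} = 1⊕1⊕1⊕0⊕1⊕1⊕0 = 1
Parity bits p1,p2,p4,p8 = 1101

1101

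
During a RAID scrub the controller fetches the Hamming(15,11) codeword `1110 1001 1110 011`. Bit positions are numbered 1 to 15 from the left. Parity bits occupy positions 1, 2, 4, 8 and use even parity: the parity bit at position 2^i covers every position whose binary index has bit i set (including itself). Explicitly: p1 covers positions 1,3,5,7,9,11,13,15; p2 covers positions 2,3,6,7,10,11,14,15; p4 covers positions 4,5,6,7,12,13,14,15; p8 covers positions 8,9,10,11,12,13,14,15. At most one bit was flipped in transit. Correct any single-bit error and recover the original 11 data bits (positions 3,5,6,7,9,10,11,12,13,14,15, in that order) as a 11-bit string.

11001110011

s1: b1⊕b3⊕b5⊕b7⊕b9⊕b11⊕b13⊕b15 = 1⊕1⊕1⊕0⊕1⊕1⊕0⊕1 = 0
s2: b2⊕b3⊕b6⊕b7⊕b10⊕b11⊕b14⊕b15 = 1⊕1⊕0⊕0⊕1⊕1⊕1⊕1 = 0
s4: b4⊕b5⊕b6⊕b7⊕b12⊕b13⊕b14⊕b15 = 0⊕1⊕0⊕0⊕0⊕0⊕1⊕1 = 1
s8: b8⊕b9⊕b10⊕b11⊕b12⊕b13⊕b14⊕b15 = 1⊕1⊕1⊕1⊕0⊕0⊕1⊕1 = 0
Syndrome (s8...s1) = 0100 → position 4.
Flip bit 4: corrected codeword = 111110011110011
Data bits at positions 3,5,6,7,9,10,11,12,13,14,15: 11001110011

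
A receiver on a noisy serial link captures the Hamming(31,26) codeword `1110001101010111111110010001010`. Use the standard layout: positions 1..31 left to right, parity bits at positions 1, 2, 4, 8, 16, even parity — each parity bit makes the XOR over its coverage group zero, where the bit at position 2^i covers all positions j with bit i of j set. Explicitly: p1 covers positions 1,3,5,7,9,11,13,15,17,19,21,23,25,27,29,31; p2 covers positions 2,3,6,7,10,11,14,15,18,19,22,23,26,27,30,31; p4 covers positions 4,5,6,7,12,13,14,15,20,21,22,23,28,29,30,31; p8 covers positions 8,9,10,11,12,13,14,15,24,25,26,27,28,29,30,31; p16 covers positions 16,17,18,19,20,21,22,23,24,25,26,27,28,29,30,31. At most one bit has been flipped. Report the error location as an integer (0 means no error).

19

s1: b1⊕b3⊕b5⊕b7⊕b9⊕b11⊕b13⊕b15⊕b17⊕b19⊕b21⊕b23⊕b25⊕b27⊕b29⊕b31 = 1⊕1⊕0⊕1⊕0⊕0⊕0⊕1⊕1⊕1⊕1⊕0⊕0⊕0⊕0⊕0 = 1
s2: b2⊕b3⊕b6⊕b7⊕b10⊕b11⊕b14⊕b15⊕b18⊕b19⊕b22⊕b23⊕b26⊕b27⊕b30⊕b31 = 1⊕1⊕0⊕1⊕1⊕0⊕1⊕1⊕1⊕1⊕0⊕0⊕0⊕0⊕1⊕0 = 1
s4: b4⊕b5⊕b6⊕b7⊕b12⊕b13⊕b14⊕b15⊕b20⊕b21⊕b22⊕b23⊕b28⊕b29⊕b30⊕b31 = 0⊕0⊕0⊕1⊕1⊕0⊕1⊕1⊕1⊕1⊕0⊕0⊕1⊕0⊕1⊕0 = 0
s8: b8⊕b9⊕b10⊕b11⊕b12⊕b13⊕b14⊕b15⊕b24⊕b25⊕b26⊕b27⊕b28⊕b29⊕b30⊕b31 = 1⊕0⊕1⊕0⊕1⊕0⊕1⊕1⊕1⊕0⊕0⊕0⊕1⊕0⊕1⊕0 = 0
s16: b16⊕b17⊕b18⊕b19⊕b20⊕b21⊕b22⊕b23⊕b24⊕b25⊕b26⊕b27⊕b28⊕b29⊕b30⊕b31 = 1⊕1⊕1⊕1⊕1⊕1⊕0⊕0⊕1⊕0⊕0⊕0⊕1⊕0⊕1⊕0 = 1
Syndrome (s16...s1) = 10011 → position 19.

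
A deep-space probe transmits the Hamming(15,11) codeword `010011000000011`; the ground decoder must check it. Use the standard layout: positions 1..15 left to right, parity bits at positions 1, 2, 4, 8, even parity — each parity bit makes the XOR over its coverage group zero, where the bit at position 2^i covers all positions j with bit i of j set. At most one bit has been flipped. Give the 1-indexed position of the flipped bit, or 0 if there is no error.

s1: b1⊕b3⊕b5⊕b7⊕b9⊕b11⊕b13⊕b15 = 0⊕0⊕1⊕0⊕0⊕0⊕0⊕1 = 0
s2: b2⊕b3⊕b6⊕b7⊕b10⊕b11⊕b14⊕b15 = 1⊕0⊕1⊕0⊕0⊕0⊕1⊕1 = 0
s4: b4⊕b5⊕b6⊕b7⊕b12⊕b13⊕b14⊕b15 = 0⊕1⊕1⊕0⊕0⊕0⊕1⊕1 = 0
s8: b8⊕b9⊕b10⊕b11⊕b12⊕b13⊕b14⊕b15 = 0⊕0⊕0⊕0⊕0⊕0⊕1⊕1 = 0
Syndrome (s8...s1) = 0000 → position 0 (no error).

0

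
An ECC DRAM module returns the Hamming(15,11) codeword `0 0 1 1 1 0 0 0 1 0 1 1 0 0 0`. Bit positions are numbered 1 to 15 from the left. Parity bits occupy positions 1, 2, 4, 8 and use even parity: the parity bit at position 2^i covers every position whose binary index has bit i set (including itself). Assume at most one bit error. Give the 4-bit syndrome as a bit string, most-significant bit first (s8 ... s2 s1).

s1: b1⊕b3⊕b5⊕b7⊕b9⊕b11⊕b13⊕b15 = 0⊕1⊕1⊕0⊕1⊕1⊕0⊕0 = 0
s2: b2⊕b3⊕b6⊕b7⊕b10⊕b11⊕b14⊕b15 = 0⊕1⊕0⊕0⊕0⊕1⊕0⊕0 = 0
s4: b4⊕b5⊕b6⊕b7⊕b12⊕b13⊕b14⊕b15 = 1⊕1⊕0⊕0⊕1⊕0⊕0⊕0 = 1
s8: b8⊕b9⊕b10⊕b11⊕b12⊕b13⊕b14⊕b15 = 0⊕1⊕0⊕1⊕1⊕0⊕0⊕0 = 1
Syndrome (s8...s1) = 1100 → position 12.

1100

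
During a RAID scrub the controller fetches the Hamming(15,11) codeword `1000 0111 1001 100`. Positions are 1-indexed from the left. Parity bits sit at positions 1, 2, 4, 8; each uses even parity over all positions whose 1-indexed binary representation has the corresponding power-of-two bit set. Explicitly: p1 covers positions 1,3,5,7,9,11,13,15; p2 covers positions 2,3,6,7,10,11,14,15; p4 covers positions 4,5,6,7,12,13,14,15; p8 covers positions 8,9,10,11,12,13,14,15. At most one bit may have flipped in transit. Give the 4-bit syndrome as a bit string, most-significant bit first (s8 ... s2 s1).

s1: b1⊕b3⊕b5⊕b7⊕b9⊕b11⊕b13⊕b15 = 1⊕0⊕0⊕1⊕1⊕0⊕1⊕0 = 0
s2: b2⊕b3⊕b6⊕b7⊕b10⊕b11⊕b14⊕b15 = 0⊕0⊕1⊕1⊕0⊕0⊕0⊕0 = 0
s4: b4⊕b5⊕b6⊕b7⊕b12⊕b13⊕b14⊕b15 = 0⊕0⊕1⊕1⊕1⊕1⊕0⊕0 = 0
s8: b8⊕b9⊕b10⊕b11⊕b12⊕b13⊕b14⊕b15 = 1⊕1⊕0⊕0⊕1⊕1⊕0⊕0 = 0
Syndrome (s8...s1) = 0000 → position 0 (no error).

0000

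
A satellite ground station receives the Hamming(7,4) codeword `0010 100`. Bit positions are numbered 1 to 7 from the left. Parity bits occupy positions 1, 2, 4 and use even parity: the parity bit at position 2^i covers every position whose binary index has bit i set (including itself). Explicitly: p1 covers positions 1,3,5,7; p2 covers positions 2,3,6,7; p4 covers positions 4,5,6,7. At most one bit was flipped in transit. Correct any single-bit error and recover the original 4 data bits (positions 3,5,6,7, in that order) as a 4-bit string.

s1: b1⊕b3⊕b5⊕b7 = 0⊕1⊕1⊕0 = 0
s2: b2⊕b3⊕b6⊕b7 = 0⊕1⊕0⊕0 = 1
s4: b4⊕b5⊕b6⊕b7 = 0⊕1⊕0⊕0 = 1
Syndrome (s4...s1) = 110 → position 6.
Flip bit 6: corrected codeword = 0010110
Data bits at positions 3,5,6,7: 1110

1110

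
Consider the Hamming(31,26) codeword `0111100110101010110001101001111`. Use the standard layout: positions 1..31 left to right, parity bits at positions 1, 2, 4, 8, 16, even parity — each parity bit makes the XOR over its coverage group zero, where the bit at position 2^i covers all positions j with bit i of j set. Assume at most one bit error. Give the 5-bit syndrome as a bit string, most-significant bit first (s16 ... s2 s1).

10011

s1: b1⊕b3⊕b5⊕b7⊕b9⊕b11⊕b13⊕b15⊕b17⊕b19⊕b21⊕b23⊕b25⊕b27⊕b29⊕b31 = 0⊕1⊕1⊕0⊕1⊕1⊕1⊕1⊕1⊕0⊕0⊕1⊕1⊕0⊕1⊕1 = 1
s2: b2⊕b3⊕b6⊕b7⊕b10⊕b11⊕b14⊕b15⊕b18⊕b19⊕b22⊕b23⊕b26⊕b27⊕b30⊕b31 = 1⊕1⊕0⊕0⊕0⊕1⊕0⊕1⊕1⊕0⊕1⊕1⊕0⊕0⊕1⊕1 = 1
s4: b4⊕b5⊕b6⊕b7⊕b12⊕b13⊕b14⊕b15⊕b20⊕b21⊕b22⊕b23⊕b28⊕b29⊕b30⊕b31 = 1⊕1⊕0⊕0⊕0⊕1⊕0⊕1⊕0⊕0⊕1⊕1⊕1⊕1⊕1⊕1 = 0
s8: b8⊕b9⊕b10⊕b11⊕b12⊕b13⊕b14⊕b15⊕b24⊕b25⊕b26⊕b27⊕b28⊕b29⊕b30⊕b31 = 1⊕1⊕0⊕1⊕0⊕1⊕0⊕1⊕0⊕1⊕0⊕0⊕1⊕1⊕1⊕1 = 0
s16: b16⊕b17⊕b18⊕b19⊕b20⊕b21⊕b22⊕b23⊕b24⊕b25⊕b26⊕b27⊕b28⊕b29⊕b30⊕b31 = 0⊕1⊕1⊕0⊕0⊕0⊕1⊕1⊕0⊕1⊕0⊕0⊕1⊕1⊕1⊕1 = 1
Syndrome (s16...s1) = 10011 → position 19.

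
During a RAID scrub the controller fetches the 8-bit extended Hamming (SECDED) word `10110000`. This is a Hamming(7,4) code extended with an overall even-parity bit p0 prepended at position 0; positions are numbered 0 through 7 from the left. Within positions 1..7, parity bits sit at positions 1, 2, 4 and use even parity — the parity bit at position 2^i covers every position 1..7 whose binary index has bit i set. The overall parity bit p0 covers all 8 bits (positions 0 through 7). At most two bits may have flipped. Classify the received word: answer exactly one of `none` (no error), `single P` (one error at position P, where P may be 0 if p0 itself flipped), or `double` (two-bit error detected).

s1: b1⊕b3⊕b5⊕b7 = 0⊕1⊕0⊕0 = 1
s2: b2⊕b3⊕b6⊕b7 = 1⊕1⊕0⊕0 = 0
s4: b4⊕b5⊕b6⊕b7 = 0⊕0⊕0⊕0 = 0
Syndrome (s4...s1) = 001 → position 1.
Overall parity (XOR of all 8 bits, including p0): 1⊕0⊕1⊕1⊕0⊕0⊕0⊕0 = 1
Overall=1, syndrome position=1 → single-bit error at position 1.

single 1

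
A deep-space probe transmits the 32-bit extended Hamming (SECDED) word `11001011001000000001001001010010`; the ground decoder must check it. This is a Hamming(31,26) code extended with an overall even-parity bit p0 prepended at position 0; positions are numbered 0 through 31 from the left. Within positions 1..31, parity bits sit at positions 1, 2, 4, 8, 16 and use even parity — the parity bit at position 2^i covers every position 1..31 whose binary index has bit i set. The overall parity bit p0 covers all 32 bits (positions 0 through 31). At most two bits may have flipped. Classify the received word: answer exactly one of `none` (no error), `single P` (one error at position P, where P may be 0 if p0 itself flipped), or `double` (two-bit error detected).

s1: b1⊕b3⊕b5⊕b7⊕b9⊕b11⊕b13⊕b15⊕b17⊕b19⊕b21⊕b23⊕b25⊕b27⊕b29⊕b31 = 1⊕0⊕0⊕1⊕0⊕0⊕0⊕0⊕0⊕1⊕0⊕0⊕1⊕1⊕0⊕0 = 1
s2: b2⊕b3⊕b6⊕b7⊕b10⊕b11⊕b14⊕b15⊕b18⊕b19⊕b22⊕b23⊕b26⊕b27⊕b30⊕b31 = 0⊕0⊕1⊕1⊕1⊕0⊕0⊕0⊕0⊕1⊕1⊕0⊕0⊕1⊕1⊕0 = 1
s4: b4⊕b5⊕b6⊕b7⊕b12⊕b13⊕b14⊕b15⊕b20⊕b21⊕b22⊕b23⊕b28⊕b29⊕b30⊕b31 = 1⊕0⊕1⊕1⊕0⊕0⊕0⊕0⊕0⊕0⊕1⊕0⊕0⊕0⊕1⊕0 = 1
s8: b8⊕b9⊕b10⊕b11⊕b12⊕b13⊕b14⊕b15⊕b24⊕b25⊕b26⊕b27⊕b28⊕b29⊕b30⊕b31 = 0⊕0⊕1⊕0⊕0⊕0⊕0⊕0⊕0⊕1⊕0⊕1⊕0⊕0⊕1⊕0 = 0
s16: b16⊕b17⊕b18⊕b19⊕b20⊕b21⊕b22⊕b23⊕b24⊕b25⊕b26⊕b27⊕b28⊕b29⊕b30⊕b31 = 0⊕0⊕0⊕1⊕0⊕0⊕1⊕0⊕0⊕1⊕0⊕1⊕0⊕0⊕1⊕0 = 1
Syndrome (s16...s1) = 10111 → position 23.
Overall parity (XOR of all 32 bits, including p0): 1⊕1⊕0⊕0⊕1⊕0⊕1⊕1⊕0⊕0⊕1⊕0⊕0⊕0⊕0⊕0⊕0⊕0⊕0⊕1⊕0⊕0⊕1⊕0⊕0⊕1⊕0⊕1⊕0⊕0⊕1⊕0 = 1
Overall=1, syndrome position=23 → single-bit error at position 23.

single 23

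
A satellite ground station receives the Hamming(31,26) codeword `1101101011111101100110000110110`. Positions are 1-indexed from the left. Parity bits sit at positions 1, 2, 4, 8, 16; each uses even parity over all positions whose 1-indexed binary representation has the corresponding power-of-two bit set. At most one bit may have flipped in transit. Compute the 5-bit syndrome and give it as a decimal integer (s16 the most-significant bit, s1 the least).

0

s1: b1⊕b3⊕b5⊕b7⊕b9⊕b11⊕b13⊕b15⊕b17⊕b19⊕b21⊕b23⊕b25⊕b27⊕b29⊕b31 = 1⊕0⊕1⊕1⊕1⊕1⊕1⊕0⊕1⊕0⊕1⊕0⊕0⊕1⊕1⊕0 = 0
s2: b2⊕b3⊕b6⊕b7⊕b10⊕b11⊕b14⊕b15⊕b18⊕b19⊕b22⊕b23⊕b26⊕b27⊕b30⊕b31 = 1⊕0⊕0⊕1⊕1⊕1⊕1⊕0⊕0⊕0⊕0⊕0⊕1⊕1⊕1⊕0 = 0
s4: b4⊕b5⊕b6⊕b7⊕b12⊕b13⊕b14⊕b15⊕b20⊕b21⊕b22⊕b23⊕b28⊕b29⊕b30⊕b31 = 1⊕1⊕0⊕1⊕1⊕1⊕1⊕0⊕1⊕1⊕0⊕0⊕0⊕1⊕1⊕0 = 0
s8: b8⊕b9⊕b10⊕b11⊕b12⊕b13⊕b14⊕b15⊕b24⊕b25⊕b26⊕b27⊕b28⊕b29⊕b30⊕b31 = 0⊕1⊕1⊕1⊕1⊕1⊕1⊕0⊕0⊕0⊕1⊕1⊕0⊕1⊕1⊕0 = 0
s16: b16⊕b17⊕b18⊕b19⊕b20⊕b21⊕b22⊕b23⊕b24⊕b25⊕b26⊕b27⊕b28⊕b29⊕b30⊕b31 = 1⊕1⊕0⊕0⊕1⊕1⊕0⊕0⊕0⊕0⊕1⊕1⊕0⊕1⊕1⊕0 = 0
Syndrome (s16...s1) = 00000 → position 0 (no error).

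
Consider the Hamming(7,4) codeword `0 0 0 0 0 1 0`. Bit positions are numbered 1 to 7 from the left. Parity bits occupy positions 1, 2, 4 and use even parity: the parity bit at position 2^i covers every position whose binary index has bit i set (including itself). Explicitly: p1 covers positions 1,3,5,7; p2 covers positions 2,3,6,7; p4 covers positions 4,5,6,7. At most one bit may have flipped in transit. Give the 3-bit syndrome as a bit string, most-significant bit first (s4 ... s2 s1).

110

s1: b1⊕b3⊕b5⊕b7 = 0⊕0⊕0⊕0 = 0
s2: b2⊕b3⊕b6⊕b7 = 0⊕0⊕1⊕0 = 1
s4: b4⊕b5⊕b6⊕b7 = 0⊕0⊕1⊕0 = 1
Syndrome (s4...s1) = 110 → position 6.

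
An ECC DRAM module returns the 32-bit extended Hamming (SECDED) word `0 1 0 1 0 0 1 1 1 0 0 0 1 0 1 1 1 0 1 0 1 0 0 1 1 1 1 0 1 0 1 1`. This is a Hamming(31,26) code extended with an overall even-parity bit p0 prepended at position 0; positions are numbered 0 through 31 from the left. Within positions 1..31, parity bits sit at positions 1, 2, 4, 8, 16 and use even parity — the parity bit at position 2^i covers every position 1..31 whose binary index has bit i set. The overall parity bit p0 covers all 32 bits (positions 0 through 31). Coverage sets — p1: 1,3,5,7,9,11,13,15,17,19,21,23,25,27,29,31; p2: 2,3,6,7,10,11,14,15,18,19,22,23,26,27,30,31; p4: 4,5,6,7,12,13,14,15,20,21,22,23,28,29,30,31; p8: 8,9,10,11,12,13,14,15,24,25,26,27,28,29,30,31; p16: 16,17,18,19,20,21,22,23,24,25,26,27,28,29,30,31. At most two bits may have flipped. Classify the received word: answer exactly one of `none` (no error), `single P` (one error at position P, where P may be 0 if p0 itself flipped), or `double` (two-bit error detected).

s1: b1⊕b3⊕b5⊕b7⊕b9⊕b11⊕b13⊕b15⊕b17⊕b19⊕b21⊕b23⊕b25⊕b27⊕b29⊕b31 = 1⊕1⊕0⊕1⊕0⊕0⊕0⊕1⊕0⊕0⊕0⊕1⊕1⊕0⊕0⊕1 = 1
s2: b2⊕b3⊕b6⊕b7⊕b10⊕b11⊕b14⊕b15⊕b18⊕b19⊕b22⊕b23⊕b26⊕b27⊕b30⊕b31 = 0⊕1⊕1⊕1⊕0⊕0⊕1⊕1⊕1⊕0⊕0⊕1⊕1⊕0⊕1⊕1 = 0
s4: b4⊕b5⊕b6⊕b7⊕b12⊕b13⊕b14⊕b15⊕b20⊕b21⊕b22⊕b23⊕b28⊕b29⊕b30⊕b31 = 0⊕0⊕1⊕1⊕1⊕0⊕1⊕1⊕1⊕0⊕0⊕1⊕1⊕0⊕1⊕1 = 0
s8: b8⊕b9⊕b10⊕b11⊕b12⊕b13⊕b14⊕b15⊕b24⊕b25⊕b26⊕b27⊕b28⊕b29⊕b30⊕b31 = 1⊕0⊕0⊕0⊕1⊕0⊕1⊕1⊕1⊕1⊕1⊕0⊕1⊕0⊕1⊕1 = 0
s16: b16⊕b17⊕b18⊕b19⊕b20⊕b21⊕b22⊕b23⊕b24⊕b25⊕b26⊕b27⊕b28⊕b29⊕b30⊕b31 = 1⊕0⊕1⊕0⊕1⊕0⊕0⊕1⊕1⊕1⊕1⊕0⊕1⊕0⊕1⊕1 = 0
Syndrome (s16...s1) = 00001 → position 1.
Overall parity (XOR of all 32 bits, including p0): 0⊕1⊕0⊕1⊕0⊕0⊕1⊕1⊕1⊕0⊕0⊕0⊕1⊕0⊕1⊕1⊕1⊕0⊕1⊕0⊕1⊕0⊕0⊕1⊕1⊕1⊕1⊕0⊕1⊕0⊕1⊕1 = 0
Overall=0, syndrome position=1 → double-bit error detected (uncorrectable).

double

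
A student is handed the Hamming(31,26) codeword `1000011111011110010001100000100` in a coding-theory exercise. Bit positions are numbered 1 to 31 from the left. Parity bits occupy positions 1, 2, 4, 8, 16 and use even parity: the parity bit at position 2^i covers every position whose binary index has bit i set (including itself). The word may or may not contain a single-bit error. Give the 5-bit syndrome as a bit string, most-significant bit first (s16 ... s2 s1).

00101

s1: b1⊕b3⊕b5⊕b7⊕b9⊕b11⊕b13⊕b15⊕b17⊕b19⊕b21⊕b23⊕b25⊕b27⊕b29⊕b31 = 1⊕0⊕0⊕1⊕1⊕0⊕1⊕1⊕0⊕0⊕0⊕1⊕0⊕0⊕1⊕0 = 1
s2: b2⊕b3⊕b6⊕b7⊕b10⊕b11⊕b14⊕b15⊕b18⊕b19⊕b22⊕b23⊕b26⊕b27⊕b30⊕b31 = 0⊕0⊕1⊕1⊕1⊕0⊕1⊕1⊕1⊕0⊕1⊕1⊕0⊕0⊕0⊕0 = 0
s4: b4⊕b5⊕b6⊕b7⊕b12⊕b13⊕b14⊕b15⊕b20⊕b21⊕b22⊕b23⊕b28⊕b29⊕b30⊕b31 = 0⊕0⊕1⊕1⊕1⊕1⊕1⊕1⊕0⊕0⊕1⊕1⊕0⊕1⊕0⊕0 = 1
s8: b8⊕b9⊕b10⊕b11⊕b12⊕b13⊕b14⊕b15⊕b24⊕b25⊕b26⊕b27⊕b28⊕b29⊕b30⊕b31 = 1⊕1⊕1⊕0⊕1⊕1⊕1⊕1⊕0⊕0⊕0⊕0⊕0⊕1⊕0⊕0 = 0
s16: b16⊕b17⊕b18⊕b19⊕b20⊕b21⊕b22⊕b23⊕b24⊕b25⊕b26⊕b27⊕b28⊕b29⊕b30⊕b31 = 0⊕0⊕1⊕0⊕0⊕0⊕1⊕1⊕0⊕0⊕0⊕0⊕0⊕1⊕0⊕0 = 0
Syndrome (s16...s1) = 00101 → position 5.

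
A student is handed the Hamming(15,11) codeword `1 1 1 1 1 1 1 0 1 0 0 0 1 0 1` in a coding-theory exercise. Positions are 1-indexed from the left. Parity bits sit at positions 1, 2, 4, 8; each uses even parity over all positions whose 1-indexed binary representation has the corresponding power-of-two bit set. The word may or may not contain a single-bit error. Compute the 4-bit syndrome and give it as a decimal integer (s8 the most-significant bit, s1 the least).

11

s1: b1⊕b3⊕b5⊕b7⊕b9⊕b11⊕b13⊕b15 = 1⊕1⊕1⊕1⊕1⊕0⊕1⊕1 = 1
s2: b2⊕b3⊕b6⊕b7⊕b10⊕b11⊕b14⊕b15 = 1⊕1⊕1⊕1⊕0⊕0⊕0⊕1 = 1
s4: b4⊕b5⊕b6⊕b7⊕b12⊕b13⊕b14⊕b15 = 1⊕1⊕1⊕1⊕0⊕1⊕0⊕1 = 0
s8: b8⊕b9⊕b10⊕b11⊕b12⊕b13⊕b14⊕b15 = 0⊕1⊕0⊕0⊕0⊕1⊕0⊕1 = 1
Syndrome (s8...s1) = 1011 → position 11.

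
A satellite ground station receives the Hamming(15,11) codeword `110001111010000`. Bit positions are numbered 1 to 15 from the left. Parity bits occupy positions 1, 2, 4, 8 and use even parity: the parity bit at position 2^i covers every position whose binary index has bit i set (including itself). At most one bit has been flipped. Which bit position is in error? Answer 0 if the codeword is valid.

s1: b1⊕b3⊕b5⊕b7⊕b9⊕b11⊕b13⊕b15 = 1⊕0⊕0⊕1⊕1⊕1⊕0⊕0 = 0
s2: b2⊕b3⊕b6⊕b7⊕b10⊕b11⊕b14⊕b15 = 1⊕0⊕1⊕1⊕0⊕1⊕0⊕0 = 0
s4: b4⊕b5⊕b6⊕b7⊕b12⊕b13⊕b14⊕b15 = 0⊕0⊕1⊕1⊕0⊕0⊕0⊕0 = 0
s8: b8⊕b9⊕b10⊕b11⊕b12⊕b13⊕b14⊕b15 = 1⊕1⊕0⊕1⊕0⊕0⊕0⊕0 = 1
Syndrome (s8...s1) = 1000 → position 8.

8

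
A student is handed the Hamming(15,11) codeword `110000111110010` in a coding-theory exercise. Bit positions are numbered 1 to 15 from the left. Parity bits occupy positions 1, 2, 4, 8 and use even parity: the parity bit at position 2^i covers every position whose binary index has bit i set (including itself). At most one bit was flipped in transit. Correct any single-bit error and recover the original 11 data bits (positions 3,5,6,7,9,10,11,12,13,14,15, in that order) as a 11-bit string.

00011010010

s1: b1⊕b3⊕b5⊕b7⊕b9⊕b11⊕b13⊕b15 = 1⊕0⊕0⊕1⊕1⊕1⊕0⊕0 = 0
s2: b2⊕b3⊕b6⊕b7⊕b10⊕b11⊕b14⊕b15 = 1⊕0⊕0⊕1⊕1⊕1⊕1⊕0 = 1
s4: b4⊕b5⊕b6⊕b7⊕b12⊕b13⊕b14⊕b15 = 0⊕0⊕0⊕1⊕0⊕0⊕1⊕0 = 0
s8: b8⊕b9⊕b10⊕b11⊕b12⊕b13⊕b14⊕b15 = 1⊕1⊕1⊕1⊕0⊕0⊕1⊕0 = 1
Syndrome (s8...s1) = 1010 → position 10.
Flip bit 10: corrected codeword = 110000111010010
Data bits at positions 3,5,6,7,9,10,11,12,13,14,15: 00011010010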